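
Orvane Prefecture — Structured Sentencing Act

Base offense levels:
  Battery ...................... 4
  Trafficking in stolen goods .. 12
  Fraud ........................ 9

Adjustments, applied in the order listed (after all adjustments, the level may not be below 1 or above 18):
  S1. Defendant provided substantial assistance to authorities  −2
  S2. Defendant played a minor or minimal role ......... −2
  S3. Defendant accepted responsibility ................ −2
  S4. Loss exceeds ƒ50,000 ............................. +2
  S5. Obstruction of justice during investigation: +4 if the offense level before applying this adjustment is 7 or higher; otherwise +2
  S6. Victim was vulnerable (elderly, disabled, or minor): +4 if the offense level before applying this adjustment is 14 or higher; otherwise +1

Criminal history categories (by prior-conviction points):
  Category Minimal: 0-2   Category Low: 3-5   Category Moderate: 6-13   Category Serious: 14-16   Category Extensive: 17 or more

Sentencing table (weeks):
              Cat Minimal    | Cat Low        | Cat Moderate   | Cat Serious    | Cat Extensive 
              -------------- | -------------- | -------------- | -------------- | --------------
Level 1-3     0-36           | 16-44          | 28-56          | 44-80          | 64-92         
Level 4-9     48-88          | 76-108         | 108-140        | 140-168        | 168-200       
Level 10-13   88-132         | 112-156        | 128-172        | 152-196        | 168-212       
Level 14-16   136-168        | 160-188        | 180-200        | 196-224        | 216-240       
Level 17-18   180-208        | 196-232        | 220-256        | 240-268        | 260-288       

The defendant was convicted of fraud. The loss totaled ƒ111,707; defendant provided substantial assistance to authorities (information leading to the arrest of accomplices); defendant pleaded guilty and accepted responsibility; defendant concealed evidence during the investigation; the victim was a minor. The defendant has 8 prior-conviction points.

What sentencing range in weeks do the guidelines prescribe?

128-172 weeks

Base offense level for fraud: 9.
S1 applies: 9 − 2 = 7.
S2 does not apply.
S3 applies: 7 − 2 = 5.
S4 applies: 5 + 2 = 7.
S5 applies (level before this adjustment is 7 ≥ 7, so +4): 7 + 4 = 11.
S6 applies (level before this adjustment is 11 < 14, so +1): 11 + 1 = 12.
Final offense level: 12.
Criminal history: 8 prior points → Category Moderate (6-13).
Level 12 falls in the 10-13 band.
Grid: Level 10-13 × Category Moderate = 128-172 weeks.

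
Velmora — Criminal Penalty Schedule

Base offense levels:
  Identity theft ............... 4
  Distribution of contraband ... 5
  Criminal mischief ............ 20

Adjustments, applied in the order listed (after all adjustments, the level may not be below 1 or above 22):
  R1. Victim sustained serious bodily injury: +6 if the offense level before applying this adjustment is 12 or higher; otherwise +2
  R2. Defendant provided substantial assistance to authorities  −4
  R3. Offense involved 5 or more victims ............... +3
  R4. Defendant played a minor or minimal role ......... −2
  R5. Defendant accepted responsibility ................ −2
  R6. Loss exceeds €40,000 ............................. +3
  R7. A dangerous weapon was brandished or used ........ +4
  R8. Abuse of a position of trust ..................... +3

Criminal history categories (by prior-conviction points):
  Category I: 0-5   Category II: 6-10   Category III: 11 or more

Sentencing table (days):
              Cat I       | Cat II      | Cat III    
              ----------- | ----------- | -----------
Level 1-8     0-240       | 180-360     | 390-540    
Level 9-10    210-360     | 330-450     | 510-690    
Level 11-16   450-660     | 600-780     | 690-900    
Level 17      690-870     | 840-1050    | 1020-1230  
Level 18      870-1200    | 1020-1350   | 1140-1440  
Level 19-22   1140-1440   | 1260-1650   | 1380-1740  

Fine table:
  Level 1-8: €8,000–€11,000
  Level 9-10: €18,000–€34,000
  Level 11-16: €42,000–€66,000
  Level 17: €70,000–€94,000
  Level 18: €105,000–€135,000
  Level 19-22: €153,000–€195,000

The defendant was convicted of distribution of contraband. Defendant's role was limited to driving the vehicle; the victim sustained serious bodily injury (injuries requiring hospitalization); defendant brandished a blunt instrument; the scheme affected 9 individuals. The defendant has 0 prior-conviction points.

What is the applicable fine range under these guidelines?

€42,000–€66,000

Base offense level for distribution of contraband: 5.
R1 applies (level before this adjustment is 5 < 12, so +2): 5 + 2 = 7.
R2 does not apply.
R3 applies: 7 + 3 = 10.
R4 applies: 10 − 2 = 8.
R6 does not apply.
R7 applies: 8 + 4 = 12.
R8 does not apply.
Final offense level: 12.
Level 12 falls in the 11-16 band.
Fine table: Level 11-16 → €42,000–€66,000.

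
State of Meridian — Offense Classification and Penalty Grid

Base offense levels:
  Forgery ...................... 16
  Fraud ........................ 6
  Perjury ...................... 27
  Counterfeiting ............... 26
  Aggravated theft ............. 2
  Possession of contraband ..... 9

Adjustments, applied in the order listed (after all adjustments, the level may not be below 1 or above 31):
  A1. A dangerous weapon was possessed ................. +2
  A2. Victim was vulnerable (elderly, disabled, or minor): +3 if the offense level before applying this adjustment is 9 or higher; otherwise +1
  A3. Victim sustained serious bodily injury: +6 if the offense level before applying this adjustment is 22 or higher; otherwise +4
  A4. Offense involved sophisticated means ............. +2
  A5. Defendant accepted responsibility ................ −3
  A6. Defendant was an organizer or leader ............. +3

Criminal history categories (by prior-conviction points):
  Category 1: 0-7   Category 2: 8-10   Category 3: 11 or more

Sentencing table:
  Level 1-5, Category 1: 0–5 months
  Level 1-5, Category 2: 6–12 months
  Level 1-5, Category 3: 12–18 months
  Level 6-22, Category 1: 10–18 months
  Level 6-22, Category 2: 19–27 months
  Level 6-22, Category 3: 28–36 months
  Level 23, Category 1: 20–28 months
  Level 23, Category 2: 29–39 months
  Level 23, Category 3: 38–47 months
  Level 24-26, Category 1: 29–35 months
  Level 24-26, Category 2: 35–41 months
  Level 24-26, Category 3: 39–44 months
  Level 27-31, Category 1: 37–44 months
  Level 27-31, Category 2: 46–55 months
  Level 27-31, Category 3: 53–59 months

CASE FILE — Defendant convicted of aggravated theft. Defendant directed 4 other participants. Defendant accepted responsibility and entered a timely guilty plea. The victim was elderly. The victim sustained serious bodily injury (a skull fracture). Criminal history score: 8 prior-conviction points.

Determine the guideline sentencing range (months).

Base offense level for aggravated theft: 2.
A1 does not apply.
A2 applies (level before this adjustment is 2 < 9, so +1): 2 + 1 = 3.
A3 applies (level before this adjustment is 3 < 22, so +4): 3 + 4 = 7.
A5 applies: 7 − 3 = 4.
A6 applies: 4 + 3 = 7.
Final offense level: 7.
Criminal history: 8 prior points → Category 2 (8-10).
Level 7 falls in the 6-22 band.
Grid: Level 6-22 × Category 2 = 19-27 months.

19-27 months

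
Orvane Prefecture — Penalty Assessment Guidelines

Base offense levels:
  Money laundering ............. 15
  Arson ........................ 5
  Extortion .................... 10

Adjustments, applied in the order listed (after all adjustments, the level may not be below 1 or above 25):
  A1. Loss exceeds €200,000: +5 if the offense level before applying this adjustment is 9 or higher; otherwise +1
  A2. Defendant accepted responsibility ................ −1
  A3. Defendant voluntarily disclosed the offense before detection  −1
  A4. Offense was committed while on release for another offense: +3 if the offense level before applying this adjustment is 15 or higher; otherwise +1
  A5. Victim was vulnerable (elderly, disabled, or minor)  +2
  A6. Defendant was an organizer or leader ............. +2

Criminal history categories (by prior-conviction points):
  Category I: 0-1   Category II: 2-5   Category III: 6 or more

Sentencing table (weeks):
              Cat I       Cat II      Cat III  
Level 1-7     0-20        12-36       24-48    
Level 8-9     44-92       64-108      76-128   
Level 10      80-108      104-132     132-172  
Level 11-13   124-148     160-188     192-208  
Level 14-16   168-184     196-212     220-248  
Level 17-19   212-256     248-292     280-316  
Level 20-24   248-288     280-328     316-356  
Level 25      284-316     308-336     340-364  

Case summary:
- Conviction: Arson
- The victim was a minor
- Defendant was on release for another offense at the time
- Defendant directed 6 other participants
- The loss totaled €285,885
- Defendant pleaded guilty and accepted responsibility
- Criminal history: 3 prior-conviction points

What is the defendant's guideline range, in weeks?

Base offense level for arson: 5.
A1 applies (level before this adjustment is 5 < 9, so +1): 5 + 1 = 6.
A2 applies: 6 − 1 = 5.
A4 applies (level before this adjustment is 5 < 15, so +1): 5 + 1 = 6.
A5 applies: 6 + 2 = 8.
A6 applies: 8 + 2 = 10.
Final offense level: 10.
Criminal history: 3 prior points → Category II (2-5).
Level 10 falls in the 10 band.
Grid: Level 10 × Category II = 104-132 weeks.

104-132 weeks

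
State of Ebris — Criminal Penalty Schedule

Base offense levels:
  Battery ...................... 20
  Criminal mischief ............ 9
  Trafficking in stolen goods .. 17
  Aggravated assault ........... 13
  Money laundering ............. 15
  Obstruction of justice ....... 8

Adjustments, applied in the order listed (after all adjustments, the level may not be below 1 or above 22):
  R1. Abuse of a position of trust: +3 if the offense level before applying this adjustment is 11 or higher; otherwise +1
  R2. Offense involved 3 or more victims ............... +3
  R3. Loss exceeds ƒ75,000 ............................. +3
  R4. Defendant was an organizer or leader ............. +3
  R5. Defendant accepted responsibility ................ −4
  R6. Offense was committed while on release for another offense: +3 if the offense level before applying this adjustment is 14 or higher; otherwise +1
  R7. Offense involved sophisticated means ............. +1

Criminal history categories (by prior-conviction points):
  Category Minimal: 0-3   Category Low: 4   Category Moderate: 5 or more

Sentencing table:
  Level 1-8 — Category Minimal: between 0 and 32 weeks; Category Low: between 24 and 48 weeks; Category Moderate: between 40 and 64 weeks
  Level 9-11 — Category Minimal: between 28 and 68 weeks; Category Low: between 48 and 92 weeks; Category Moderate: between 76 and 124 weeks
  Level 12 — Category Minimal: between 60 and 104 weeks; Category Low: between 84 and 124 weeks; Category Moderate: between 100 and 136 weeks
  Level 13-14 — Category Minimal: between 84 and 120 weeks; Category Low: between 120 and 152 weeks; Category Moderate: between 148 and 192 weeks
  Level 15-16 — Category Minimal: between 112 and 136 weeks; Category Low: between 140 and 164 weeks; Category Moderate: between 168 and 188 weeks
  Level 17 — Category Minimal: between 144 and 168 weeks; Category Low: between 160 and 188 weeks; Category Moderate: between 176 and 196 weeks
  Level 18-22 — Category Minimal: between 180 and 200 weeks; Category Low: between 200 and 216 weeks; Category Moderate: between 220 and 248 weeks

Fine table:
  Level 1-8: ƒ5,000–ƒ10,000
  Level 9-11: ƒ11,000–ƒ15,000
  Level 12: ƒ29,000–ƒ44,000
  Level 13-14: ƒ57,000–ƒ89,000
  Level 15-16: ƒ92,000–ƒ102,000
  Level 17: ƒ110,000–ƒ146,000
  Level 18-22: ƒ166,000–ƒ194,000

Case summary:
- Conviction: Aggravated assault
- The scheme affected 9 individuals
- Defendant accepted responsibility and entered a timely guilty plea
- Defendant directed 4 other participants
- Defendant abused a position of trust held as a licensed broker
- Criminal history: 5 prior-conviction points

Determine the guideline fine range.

ƒ166,000–ƒ194,000

Base offense level for aggravated assault: 13.
R1 applies (level before this adjustment is 13 ≥ 11, so +3): 13 + 3 = 16.
R2 applies: 16 + 3 = 19.
R4 applies: 19 + 3 = 22.
R5 applies: 22 − 4 = 18.
R6 does not apply.
Final offense level: 18.
Level 18 falls in the 18-22 band.
Fine table: Level 18-22 → ƒ166,000–ƒ194,000.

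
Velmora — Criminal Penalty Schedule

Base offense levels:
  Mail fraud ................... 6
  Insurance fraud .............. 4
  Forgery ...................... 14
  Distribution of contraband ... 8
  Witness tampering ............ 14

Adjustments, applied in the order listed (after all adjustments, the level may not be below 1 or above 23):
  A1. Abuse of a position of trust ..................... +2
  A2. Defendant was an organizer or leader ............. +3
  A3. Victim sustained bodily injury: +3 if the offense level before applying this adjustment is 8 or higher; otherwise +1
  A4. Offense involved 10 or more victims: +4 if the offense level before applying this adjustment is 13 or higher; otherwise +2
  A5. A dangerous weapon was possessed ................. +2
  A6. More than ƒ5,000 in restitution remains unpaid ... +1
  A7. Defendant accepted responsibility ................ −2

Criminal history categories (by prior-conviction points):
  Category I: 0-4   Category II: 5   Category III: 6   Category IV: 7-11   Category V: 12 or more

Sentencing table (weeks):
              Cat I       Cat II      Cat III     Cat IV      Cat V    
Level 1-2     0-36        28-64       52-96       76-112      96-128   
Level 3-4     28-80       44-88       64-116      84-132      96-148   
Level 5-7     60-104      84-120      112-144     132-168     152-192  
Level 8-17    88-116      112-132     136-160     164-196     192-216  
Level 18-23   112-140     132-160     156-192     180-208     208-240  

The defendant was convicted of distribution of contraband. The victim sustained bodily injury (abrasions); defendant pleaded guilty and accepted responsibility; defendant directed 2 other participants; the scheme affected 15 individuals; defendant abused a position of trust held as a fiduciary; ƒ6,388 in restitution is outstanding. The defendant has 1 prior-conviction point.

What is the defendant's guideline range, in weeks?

112-140 weeks

Base offense level for distribution of contraband: 8.
A1 applies: 8 + 2 = 10.
A2 applies: 10 + 3 = 13.
A3 applies (level before this adjustment is 13 ≥ 8, so +3): 13 + 3 = 16.
A4 applies (level before this adjustment is 16 ≥ 13, so +4): 16 + 4 = 20.
A6 applies: 20 + 1 = 21.
A7 applies: 21 − 2 = 19.
Final offense level: 19.
Criminal history: 1 prior point → Category I (0-4).
Level 19 falls in the 18-23 band.
Grid: Level 18-23 × Category I = 112-140 weeks.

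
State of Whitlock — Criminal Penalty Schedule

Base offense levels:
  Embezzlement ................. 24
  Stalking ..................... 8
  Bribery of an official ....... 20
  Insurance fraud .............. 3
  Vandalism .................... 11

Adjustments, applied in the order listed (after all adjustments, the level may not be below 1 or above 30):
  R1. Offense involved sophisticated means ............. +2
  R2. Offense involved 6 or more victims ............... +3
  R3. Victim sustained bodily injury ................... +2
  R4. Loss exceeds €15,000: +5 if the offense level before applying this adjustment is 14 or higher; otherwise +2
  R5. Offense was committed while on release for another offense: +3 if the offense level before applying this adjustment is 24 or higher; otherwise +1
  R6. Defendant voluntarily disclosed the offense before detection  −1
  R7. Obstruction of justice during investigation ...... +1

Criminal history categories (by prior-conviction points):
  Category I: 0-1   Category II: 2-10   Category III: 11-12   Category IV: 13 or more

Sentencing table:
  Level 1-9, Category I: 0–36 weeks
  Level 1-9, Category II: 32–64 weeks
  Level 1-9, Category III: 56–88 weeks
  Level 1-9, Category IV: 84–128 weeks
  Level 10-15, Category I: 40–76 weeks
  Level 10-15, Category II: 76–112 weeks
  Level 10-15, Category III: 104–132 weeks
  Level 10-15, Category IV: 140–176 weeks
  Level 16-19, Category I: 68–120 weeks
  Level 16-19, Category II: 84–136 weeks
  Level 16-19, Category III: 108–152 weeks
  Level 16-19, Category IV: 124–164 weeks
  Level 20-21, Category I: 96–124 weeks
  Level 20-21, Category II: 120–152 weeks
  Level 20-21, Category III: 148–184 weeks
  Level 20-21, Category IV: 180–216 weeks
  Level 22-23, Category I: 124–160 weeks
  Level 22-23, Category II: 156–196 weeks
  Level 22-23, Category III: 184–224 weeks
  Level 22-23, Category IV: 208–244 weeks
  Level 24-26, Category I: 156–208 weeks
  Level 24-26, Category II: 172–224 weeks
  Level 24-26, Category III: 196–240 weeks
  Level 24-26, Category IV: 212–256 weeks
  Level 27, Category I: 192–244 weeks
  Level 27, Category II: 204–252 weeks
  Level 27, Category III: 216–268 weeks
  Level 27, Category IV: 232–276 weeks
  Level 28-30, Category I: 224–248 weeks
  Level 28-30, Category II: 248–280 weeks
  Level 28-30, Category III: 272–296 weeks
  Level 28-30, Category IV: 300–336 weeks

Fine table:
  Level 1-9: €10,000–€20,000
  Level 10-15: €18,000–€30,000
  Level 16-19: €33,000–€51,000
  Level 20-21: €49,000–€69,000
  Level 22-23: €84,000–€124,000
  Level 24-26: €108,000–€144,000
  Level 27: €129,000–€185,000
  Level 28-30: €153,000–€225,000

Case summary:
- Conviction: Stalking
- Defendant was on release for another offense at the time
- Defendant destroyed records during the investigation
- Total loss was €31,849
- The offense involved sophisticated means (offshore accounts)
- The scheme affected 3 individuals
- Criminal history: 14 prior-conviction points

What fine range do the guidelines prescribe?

€18,000–€30,000

Base offense level for stalking: 8.
R1 applies: 8 + 2 = 10.
R2 does not apply.
R4 applies (level before this adjustment is 10 < 14, so +2): 10 + 2 = 12.
R5 applies (level before this adjustment is 12 < 24, so +1): 12 + 1 = 13.
R6 does not apply.
R7 applies: 13 + 1 = 14.
Final offense level: 14.
Level 14 falls in the 10-15 band.
Fine table: Level 10-15 → €18,000–€30,000.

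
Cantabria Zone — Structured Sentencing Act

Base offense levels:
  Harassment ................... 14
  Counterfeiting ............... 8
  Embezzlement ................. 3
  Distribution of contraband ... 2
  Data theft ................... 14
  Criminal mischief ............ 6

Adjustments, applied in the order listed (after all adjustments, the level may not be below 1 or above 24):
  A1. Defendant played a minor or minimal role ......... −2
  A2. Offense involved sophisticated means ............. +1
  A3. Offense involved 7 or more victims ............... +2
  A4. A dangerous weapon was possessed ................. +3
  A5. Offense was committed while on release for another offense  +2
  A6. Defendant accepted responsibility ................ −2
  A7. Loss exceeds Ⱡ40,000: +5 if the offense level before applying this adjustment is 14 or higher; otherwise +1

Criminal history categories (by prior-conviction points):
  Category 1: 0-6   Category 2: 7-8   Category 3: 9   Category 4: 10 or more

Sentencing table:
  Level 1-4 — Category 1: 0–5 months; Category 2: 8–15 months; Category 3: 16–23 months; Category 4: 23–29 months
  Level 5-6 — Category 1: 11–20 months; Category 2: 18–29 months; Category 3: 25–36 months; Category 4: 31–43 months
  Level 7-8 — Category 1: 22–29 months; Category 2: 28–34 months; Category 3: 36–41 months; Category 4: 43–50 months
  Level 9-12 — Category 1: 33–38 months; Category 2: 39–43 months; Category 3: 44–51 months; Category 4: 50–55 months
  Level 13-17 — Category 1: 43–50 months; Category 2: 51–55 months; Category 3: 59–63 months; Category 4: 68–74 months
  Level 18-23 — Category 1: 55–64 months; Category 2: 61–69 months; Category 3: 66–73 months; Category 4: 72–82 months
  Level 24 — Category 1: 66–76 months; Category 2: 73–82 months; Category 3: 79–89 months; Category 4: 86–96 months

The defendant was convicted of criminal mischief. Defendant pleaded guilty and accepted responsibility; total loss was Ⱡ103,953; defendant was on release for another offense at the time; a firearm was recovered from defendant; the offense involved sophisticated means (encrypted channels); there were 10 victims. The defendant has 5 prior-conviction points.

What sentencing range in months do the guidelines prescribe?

43-50 months

Base offense level for criminal mischief: 6.
A2 applies: 6 + 1 = 7.
A3 applies: 7 + 2 = 9.
A4 applies: 9 + 3 = 12.
A5 applies: 12 + 2 = 14.
A6 applies: 14 − 2 = 12.
A7 applies (level before this adjustment is 12 < 14, so +1): 12 + 1 = 13.
Final offense level: 13.
Criminal history: 5 prior points → Category 1 (0-6).
Level 13 falls in the 13-17 band.
Grid: Level 13-17 × Category 1 = 43-50 months.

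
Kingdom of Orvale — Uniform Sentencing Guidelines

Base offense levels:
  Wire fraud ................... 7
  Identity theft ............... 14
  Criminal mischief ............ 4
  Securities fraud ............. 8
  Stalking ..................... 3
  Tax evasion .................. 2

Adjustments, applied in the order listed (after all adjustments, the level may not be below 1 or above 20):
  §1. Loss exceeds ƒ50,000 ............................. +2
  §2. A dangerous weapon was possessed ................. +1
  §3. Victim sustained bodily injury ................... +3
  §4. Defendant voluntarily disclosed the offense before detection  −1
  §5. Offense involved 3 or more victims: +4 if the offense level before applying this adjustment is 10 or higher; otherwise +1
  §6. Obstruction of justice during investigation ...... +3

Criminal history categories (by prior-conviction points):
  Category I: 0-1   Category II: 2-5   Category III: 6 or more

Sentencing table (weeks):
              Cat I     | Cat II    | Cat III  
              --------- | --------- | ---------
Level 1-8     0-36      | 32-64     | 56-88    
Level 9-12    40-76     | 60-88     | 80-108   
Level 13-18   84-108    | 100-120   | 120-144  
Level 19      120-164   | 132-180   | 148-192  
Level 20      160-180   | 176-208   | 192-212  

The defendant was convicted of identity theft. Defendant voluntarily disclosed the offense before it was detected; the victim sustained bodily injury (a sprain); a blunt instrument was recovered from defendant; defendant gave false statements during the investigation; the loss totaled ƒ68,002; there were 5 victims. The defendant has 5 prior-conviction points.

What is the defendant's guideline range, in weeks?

Base offense level for identity theft: 14.
§1 applies: 14 + 2 = 16.
§2 applies: 16 + 1 = 17.
§3 applies: 17 + 3 = 20.
§4 applies: 20 − 1 = 19.
§5 applies (level before this adjustment is 19 ≥ 10, so +4): 19 + 4 = 23.
§6 applies: 23 + 3 = 26.
Level 26 exceeds the maximum of 20; capped at 20.
Final offense level: 20.
Criminal history: 5 prior points → Category II (2-5).
Level 20 falls in the 20 band.
Grid: Level 20 × Category II = 176-208 weeks.

176-208 weeks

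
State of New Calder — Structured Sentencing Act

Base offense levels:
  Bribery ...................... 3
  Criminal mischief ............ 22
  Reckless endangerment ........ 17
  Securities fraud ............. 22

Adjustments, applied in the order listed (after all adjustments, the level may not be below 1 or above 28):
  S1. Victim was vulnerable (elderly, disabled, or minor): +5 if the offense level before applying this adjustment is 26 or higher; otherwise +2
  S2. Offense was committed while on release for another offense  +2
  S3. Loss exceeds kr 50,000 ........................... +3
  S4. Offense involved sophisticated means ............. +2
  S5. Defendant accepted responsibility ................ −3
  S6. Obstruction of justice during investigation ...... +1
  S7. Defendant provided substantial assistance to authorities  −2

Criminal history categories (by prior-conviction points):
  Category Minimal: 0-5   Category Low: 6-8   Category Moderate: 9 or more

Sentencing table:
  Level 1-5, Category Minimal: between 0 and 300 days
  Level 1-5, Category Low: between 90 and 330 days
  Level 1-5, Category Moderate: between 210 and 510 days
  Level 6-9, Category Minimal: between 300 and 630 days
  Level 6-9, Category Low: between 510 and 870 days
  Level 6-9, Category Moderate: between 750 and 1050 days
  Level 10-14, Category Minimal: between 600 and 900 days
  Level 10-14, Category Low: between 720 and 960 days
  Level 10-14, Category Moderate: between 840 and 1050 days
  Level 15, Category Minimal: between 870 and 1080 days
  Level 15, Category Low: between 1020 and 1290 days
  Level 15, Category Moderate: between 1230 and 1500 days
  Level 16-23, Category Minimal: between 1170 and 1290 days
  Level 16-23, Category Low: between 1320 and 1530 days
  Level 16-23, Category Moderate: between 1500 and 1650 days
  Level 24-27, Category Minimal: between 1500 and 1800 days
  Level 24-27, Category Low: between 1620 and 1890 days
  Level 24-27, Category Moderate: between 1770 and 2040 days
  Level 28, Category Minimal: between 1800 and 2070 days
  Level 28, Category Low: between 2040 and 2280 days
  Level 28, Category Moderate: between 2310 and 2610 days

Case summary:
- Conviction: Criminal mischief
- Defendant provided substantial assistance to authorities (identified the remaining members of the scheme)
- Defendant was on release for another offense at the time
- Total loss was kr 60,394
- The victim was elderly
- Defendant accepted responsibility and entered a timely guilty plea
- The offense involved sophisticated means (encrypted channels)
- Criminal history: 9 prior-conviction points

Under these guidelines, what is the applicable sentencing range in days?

1770-2040 days

Base offense level for criminal mischief: 22.
S1 applies (level before this adjustment is 22 < 26, so +2): 22 + 2 = 24.
S2 applies: 24 + 2 = 26.
S3 applies: 26 + 3 = 29.
S4 applies: 29 + 2 = 31.
S5 applies: 31 − 3 = 28.
S6 does not apply.
S7 applies: 28 − 2 = 26.
Final offense level: 26.
Criminal history: 9 prior points → Category Moderate (9+).
Level 26 falls in the 24-27 band.
Grid: Level 24-27 × Category Moderate = 1770-2040 days.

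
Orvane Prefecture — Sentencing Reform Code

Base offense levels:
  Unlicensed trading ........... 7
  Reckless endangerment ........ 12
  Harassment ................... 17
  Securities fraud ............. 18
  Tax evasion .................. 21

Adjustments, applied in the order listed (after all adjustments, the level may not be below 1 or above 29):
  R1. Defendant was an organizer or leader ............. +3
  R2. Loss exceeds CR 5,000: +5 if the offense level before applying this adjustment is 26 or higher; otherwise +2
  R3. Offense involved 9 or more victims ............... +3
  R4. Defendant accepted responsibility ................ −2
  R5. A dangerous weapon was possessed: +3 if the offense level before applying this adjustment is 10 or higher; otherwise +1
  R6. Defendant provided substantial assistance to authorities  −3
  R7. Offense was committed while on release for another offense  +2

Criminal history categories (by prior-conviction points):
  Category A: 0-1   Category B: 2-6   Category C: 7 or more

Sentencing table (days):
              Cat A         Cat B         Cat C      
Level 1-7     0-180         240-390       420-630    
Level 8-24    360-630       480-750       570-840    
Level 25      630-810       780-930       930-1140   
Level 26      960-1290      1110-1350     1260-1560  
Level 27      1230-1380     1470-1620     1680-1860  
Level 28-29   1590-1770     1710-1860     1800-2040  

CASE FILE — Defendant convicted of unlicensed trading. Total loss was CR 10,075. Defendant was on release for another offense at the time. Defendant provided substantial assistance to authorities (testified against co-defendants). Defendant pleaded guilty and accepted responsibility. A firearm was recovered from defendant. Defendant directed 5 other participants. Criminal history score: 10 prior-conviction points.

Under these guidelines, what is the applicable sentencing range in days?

Base offense level for unlicensed trading: 7.
R1 applies: 7 + 3 = 10.
R2 applies (level before this adjustment is 10 < 26, so +2): 10 + 2 = 12.
R3 does not apply.
R4 applies: 12 − 2 = 10.
R5 applies (level before this adjustment is 10 ≥ 10, so +3): 10 + 3 = 13.
R6 applies: 13 − 3 = 10.
R7 applies: 10 + 2 = 12.
Final offense level: 12.
Criminal history: 10 prior points → Category C (7+).
Level 12 falls in the 8-24 band.
Grid: Level 8-24 × Category C = 570-840 days.

570-840 days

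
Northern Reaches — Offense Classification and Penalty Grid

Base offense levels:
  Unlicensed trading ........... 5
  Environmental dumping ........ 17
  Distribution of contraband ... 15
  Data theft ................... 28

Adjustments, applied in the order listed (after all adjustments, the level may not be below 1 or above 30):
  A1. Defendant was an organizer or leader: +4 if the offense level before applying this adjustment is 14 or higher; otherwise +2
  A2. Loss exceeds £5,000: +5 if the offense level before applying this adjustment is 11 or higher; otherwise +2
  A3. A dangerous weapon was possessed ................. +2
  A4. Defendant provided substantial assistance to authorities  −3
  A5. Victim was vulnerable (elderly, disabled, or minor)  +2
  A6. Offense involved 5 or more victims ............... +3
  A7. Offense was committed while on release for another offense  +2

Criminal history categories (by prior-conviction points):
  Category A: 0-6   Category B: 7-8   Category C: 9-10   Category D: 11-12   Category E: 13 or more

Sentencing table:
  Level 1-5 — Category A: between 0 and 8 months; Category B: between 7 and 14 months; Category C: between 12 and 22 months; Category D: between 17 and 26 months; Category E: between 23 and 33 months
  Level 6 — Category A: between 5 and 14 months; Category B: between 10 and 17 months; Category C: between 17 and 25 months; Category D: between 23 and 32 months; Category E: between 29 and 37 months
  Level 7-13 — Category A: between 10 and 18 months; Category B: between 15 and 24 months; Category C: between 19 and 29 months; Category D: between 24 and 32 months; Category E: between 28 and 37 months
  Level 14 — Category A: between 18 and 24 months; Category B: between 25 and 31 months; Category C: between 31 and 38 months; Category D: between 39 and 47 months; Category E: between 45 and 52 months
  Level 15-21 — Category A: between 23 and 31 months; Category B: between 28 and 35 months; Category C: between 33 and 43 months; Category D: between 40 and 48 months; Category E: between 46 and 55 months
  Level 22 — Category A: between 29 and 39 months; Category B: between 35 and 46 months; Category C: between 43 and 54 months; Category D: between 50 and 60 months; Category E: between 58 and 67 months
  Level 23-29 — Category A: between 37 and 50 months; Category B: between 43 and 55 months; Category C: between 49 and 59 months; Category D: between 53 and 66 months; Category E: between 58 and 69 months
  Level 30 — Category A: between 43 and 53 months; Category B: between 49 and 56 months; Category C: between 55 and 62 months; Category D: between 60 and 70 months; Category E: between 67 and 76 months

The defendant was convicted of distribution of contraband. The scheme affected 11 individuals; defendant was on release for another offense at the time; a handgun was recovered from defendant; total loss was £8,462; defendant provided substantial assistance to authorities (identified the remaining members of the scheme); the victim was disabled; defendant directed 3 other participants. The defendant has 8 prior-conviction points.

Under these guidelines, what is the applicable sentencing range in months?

Base offense level for distribution of contraband: 15.
A1 applies (level before this adjustment is 15 ≥ 14, so +4): 15 + 4 = 19.
A2 applies (level before this adjustment is 19 ≥ 11, so +5): 19 + 5 = 24.
A3 applies: 24 + 2 = 26.
A4 applies: 26 − 3 = 23.
A5 applies: 23 + 2 = 25.
A6 applies: 25 + 3 = 28.
A7 applies: 28 + 2 = 30.
Final offense level: 30.
Criminal history: 8 prior points → Category B (7-8).
Level 30 falls in the 30 band.
Grid: Level 30 × Category B = 49-56 months.

49-56 months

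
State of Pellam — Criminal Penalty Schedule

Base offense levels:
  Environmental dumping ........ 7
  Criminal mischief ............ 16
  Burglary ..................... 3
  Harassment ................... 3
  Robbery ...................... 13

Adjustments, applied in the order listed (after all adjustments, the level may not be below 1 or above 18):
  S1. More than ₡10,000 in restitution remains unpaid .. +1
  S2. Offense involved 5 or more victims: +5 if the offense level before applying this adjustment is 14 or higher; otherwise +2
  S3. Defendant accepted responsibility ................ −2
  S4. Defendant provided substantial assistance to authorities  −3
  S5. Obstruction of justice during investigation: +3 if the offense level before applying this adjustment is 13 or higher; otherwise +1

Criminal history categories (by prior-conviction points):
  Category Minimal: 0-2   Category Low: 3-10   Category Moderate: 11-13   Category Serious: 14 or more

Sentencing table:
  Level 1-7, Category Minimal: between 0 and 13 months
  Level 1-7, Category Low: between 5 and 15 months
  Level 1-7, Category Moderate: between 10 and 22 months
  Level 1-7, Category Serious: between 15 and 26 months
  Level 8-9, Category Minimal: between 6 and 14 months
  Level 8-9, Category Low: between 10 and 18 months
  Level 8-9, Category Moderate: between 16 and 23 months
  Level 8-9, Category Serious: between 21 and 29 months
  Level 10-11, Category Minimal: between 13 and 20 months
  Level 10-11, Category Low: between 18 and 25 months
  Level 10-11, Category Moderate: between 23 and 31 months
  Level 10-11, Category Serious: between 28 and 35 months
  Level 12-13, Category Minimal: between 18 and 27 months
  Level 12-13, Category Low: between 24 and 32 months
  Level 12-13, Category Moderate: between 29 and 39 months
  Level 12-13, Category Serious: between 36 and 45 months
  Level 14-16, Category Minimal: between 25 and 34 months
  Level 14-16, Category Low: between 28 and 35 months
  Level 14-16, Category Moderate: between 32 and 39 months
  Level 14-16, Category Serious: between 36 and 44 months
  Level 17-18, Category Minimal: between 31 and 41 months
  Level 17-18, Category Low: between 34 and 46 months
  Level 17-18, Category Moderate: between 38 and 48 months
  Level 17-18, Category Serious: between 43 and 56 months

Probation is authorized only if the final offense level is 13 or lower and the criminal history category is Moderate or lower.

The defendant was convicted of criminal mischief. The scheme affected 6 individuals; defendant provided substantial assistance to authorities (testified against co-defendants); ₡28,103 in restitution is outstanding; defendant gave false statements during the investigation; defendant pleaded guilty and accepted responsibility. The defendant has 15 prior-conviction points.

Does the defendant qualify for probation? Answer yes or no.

No

Base offense level for criminal mischief: 16.
S1 applies: 16 + 1 = 17.
S2 applies (level before this adjustment is 17 ≥ 14, so +5): 17 + 5 = 22.
S3 applies: 22 − 2 = 20.
S4 applies: 20 − 3 = 17.
S5 applies (level before this adjustment is 17 ≥ 13, so +3): 17 + 3 = 20.
Level 20 exceeds the maximum of 18; capped at 18.
Final offense level: 18.
Criminal history: 15 prior points → Category Serious (14+).
Level 18 falls in the 17-18 band.
Grid: Level 17-18 × Category Serious = 43-56 months.
Probation check: level 18 > 13 and category Serious > Moderate → not eligible.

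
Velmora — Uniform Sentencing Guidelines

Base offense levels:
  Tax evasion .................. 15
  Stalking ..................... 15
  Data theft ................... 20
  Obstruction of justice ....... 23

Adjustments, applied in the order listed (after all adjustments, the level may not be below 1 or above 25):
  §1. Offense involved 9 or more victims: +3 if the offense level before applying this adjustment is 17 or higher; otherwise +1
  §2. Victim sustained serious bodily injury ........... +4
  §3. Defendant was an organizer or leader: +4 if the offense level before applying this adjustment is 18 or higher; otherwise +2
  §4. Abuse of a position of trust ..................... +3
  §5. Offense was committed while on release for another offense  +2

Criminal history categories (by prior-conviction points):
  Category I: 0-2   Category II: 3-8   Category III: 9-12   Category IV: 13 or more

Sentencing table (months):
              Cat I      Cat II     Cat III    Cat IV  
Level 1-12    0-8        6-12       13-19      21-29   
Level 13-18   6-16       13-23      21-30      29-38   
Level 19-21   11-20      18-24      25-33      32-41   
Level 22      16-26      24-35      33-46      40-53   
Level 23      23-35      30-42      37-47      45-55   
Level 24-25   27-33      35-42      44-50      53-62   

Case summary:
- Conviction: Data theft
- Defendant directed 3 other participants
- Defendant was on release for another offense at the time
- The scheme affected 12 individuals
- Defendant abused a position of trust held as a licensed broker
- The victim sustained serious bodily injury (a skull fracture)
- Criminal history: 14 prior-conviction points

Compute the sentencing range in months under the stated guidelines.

Base offense level for data theft: 20.
§1 applies (level before this adjustment is 20 ≥ 17, so +3): 20 + 3 = 23.
§2 applies: 23 + 4 = 27.
§3 applies (level before this adjustment is 27 ≥ 18, so +4): 27 + 4 = 31.
§4 applies: 31 + 3 = 34.
§5 applies: 34 + 2 = 36.
Level 36 exceeds the maximum of 25; capped at 25.
Final offense level: 25.
Criminal history: 14 prior points → Category IV (13+).
Level 25 falls in the 24-25 band.
Grid: Level 24-25 × Category IV = 53-62 months.

53-62 months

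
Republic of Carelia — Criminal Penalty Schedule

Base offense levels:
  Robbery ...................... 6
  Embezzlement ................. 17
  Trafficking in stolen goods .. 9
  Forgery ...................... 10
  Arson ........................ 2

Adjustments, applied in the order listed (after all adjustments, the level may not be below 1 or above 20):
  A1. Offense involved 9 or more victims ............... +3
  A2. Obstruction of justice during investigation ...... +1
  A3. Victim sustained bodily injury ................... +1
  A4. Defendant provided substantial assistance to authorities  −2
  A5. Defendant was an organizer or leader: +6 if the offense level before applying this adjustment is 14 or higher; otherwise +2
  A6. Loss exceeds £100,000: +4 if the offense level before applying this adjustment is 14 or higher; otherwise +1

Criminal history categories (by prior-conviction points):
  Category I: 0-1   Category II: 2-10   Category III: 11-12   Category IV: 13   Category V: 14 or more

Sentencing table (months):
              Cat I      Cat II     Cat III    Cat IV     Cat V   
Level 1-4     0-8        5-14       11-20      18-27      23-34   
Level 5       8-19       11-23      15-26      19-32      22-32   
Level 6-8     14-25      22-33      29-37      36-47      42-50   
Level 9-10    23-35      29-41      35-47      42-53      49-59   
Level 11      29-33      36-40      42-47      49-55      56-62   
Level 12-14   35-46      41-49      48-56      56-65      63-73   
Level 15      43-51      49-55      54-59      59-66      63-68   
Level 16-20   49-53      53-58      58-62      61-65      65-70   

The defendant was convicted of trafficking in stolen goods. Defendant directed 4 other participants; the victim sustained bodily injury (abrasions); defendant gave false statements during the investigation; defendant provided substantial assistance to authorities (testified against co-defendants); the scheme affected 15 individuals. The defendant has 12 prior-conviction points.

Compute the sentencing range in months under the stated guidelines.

48-56 months

Base offense level for trafficking in stolen goods: 9.
A1 applies: 9 + 3 = 12.
A2 applies: 12 + 1 = 13.
A3 applies: 13 + 1 = 14.
A4 applies: 14 − 2 = 12.
A5 applies (level before this adjustment is 12 < 14, so +2): 12 + 2 = 14.
A6 does not apply.
Final offense level: 14.
Criminal history: 12 prior points → Category III (11-12).
Level 14 falls in the 12-14 band.
Grid: Level 12-14 × Category III = 48-56 months.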